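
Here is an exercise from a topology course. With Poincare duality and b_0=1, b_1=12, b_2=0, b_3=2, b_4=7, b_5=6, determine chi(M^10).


By Poincare duality b_k = b_{10-k}, so full Betti numbers: b_0=1, b_1=12, b_2=0, b_3=2, b_4=7, b_5=6, b_6=7, b_7=2, b_8=0, b_9=12, b_10=1.
chi = sum (-1)^k b_k = -18

-18


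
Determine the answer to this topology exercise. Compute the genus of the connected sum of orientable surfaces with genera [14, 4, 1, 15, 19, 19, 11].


Genus is additive under connected sum of orientable surfaces.
g = 14 + 4 + 1 + 15 + 19 + 19 + 11 = 83

83


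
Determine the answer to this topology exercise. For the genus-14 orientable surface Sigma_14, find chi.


For a closed orientable surface of genus g: chi = 2 - 2g.
Here g = 14.
chi = 2 - 2*14 = 2 - 28 = -26

-26


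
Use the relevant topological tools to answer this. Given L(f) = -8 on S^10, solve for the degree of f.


L(f) = 1 + (-1)^10 deg(f) on S^10.
-8 = 1 + (-1)^10 * deg(f)
(-1)^10 * deg(f) = -9
deg(f) = -9

-9


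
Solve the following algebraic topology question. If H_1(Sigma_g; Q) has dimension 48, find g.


For a closed orientable surface: b_1 = 2g.
48 = 2g
g = 48 / 2 = 24

24


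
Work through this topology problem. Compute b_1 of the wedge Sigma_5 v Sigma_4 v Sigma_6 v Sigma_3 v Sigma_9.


For a wedge X v Y: reduced H_k(X v Y) = H_k(X) + H_k(Y).
Each Sigma_g contributes b_1 = 2g.
b_1 = 10 + 8 + 12 + 6 + 18 = 54

54


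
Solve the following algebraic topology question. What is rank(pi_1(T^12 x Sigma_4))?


pi_1(A x B) = pi_1(A) x pi_1(B); rank of abelianization = b_1.
b_1(T^12) = 12, b_1(Sigma_4) = 2*4 = 8.
b_1(product) = 12 + 8 = 20

20


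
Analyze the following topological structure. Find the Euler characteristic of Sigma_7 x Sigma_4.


chi(Sigma_7) = 2 - 2*7 = -12
chi(Sigma_4) = 2 - 2*4 = -6
chi(product) = (-12) * (-6) = 72

72


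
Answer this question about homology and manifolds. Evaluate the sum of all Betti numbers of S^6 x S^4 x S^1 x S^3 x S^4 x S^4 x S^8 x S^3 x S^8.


Total Betti number is multiplicative under products.
Each S^d (d>=1) has total Betti number 2.
There are 9 sphere factors.
Total = 2^9 = 512

512


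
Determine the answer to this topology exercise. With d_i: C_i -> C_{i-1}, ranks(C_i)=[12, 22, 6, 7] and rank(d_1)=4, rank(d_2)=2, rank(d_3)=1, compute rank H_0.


rank H_k = rank(ker d_k) - rank(im d_{k+1}).
rank(ker d_0) = rank(C_0) - rank(d_0) = 12 - 0 = 12.
rank(im d_{0+1}) = 4.
rank H_0 = 12 - 4 = 8

8


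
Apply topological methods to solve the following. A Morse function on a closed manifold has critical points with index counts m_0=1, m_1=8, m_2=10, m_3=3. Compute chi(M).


Morse theory: chi(M) = sum_k (-1)^k m_k where m_k = #(index-k critical points).
= (1) + (-8) + (10) + (-3) = 0

0


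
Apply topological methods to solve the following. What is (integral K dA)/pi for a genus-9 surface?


Gauss-Bonnet: integral K dA = 2*pi*chi(M).
chi(Sigma_9) = 2 - 2*9 = -16.
(integral K dA)/pi = 2*chi = 2*(-16) = -32

-32


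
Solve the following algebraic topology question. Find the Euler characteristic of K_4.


K_4: V = 4, E = C(4,2) = 6.
chi = V - E = 4 - 6 = -2

-2


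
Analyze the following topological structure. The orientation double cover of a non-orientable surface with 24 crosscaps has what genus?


chi(N_24) = 2 - 24 = -22.
Double cover: chi(Sigma_g) = 2 * chi(N_24) = 2*(-22) = -44.
2 - 2g = -44, so g = (2 - (-44))/2 = 46/2 = 23

23


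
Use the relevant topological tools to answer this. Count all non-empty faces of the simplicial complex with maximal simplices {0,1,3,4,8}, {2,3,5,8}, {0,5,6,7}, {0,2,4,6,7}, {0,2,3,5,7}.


Each maximal simplex on m vertices has 2^m - 1 nonempty faces.
Take the union (dedupe shared faces).
Total distinct faces = 91

91


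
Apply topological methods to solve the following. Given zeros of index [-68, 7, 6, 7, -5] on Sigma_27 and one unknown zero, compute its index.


Poincare-Hopf: sum of indices = chi(M).
chi(Sigma_27) = 2 - 2*27 = -52.
Sum of known indices = -53.
x = chi - (sum known) = -52 - (-53) = 1

1


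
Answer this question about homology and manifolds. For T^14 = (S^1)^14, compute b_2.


By the Kunneth formula, b_k(T^n) = C(n,k).
b_2(T^14) = C(14,2).
C(14,2) = 14!/(2!*12!) = 91

91


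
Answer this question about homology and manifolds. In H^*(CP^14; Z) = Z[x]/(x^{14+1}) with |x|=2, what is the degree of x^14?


|x| = 2 in H^*(CP^n).
|x^14| = 14 * |x| = 14 * 2 = 28

28


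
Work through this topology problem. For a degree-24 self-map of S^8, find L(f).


On S^8: L(f) = tr(f_0*) + (-1)^8 tr(f_8*) = 1 + (-1)^8 * deg(f).
L(f) = 1 + (-1)^8 * 24 = 1 + 24 = 25

25


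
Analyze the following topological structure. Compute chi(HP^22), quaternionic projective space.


HP^22 has one cell in each dimension 0, 4, ..., 4*22 (22+1 cells, all even-dim).
chi = 22 + 1 = 23

23


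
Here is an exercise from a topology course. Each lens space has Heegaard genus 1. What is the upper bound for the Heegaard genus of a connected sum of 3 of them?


Heegaard genus satisfies g(A#B) <= g(A) + g(B).
Each lens space has g = 1.
Upper bound: 3 * 1 = 3

3


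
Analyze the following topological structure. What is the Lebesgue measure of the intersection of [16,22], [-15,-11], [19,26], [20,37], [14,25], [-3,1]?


Intersection = [max(a_i), min(b_i)] = [20, -11].
Since 20 > -11, the intersection is empty.
Length = 0

0


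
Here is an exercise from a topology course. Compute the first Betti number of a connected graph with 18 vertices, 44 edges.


For a connected graph: rank(pi_1) = b_1 = E - V + 1 = 1 - chi.
chi = V - E = 18 - 44 = -26.
rank = 1 - (-26) = 44 - 18 + 1 = 27

27


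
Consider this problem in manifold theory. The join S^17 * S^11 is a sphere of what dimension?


Join of spheres: S^m * S^n = S^{m+n+1}.
dim = 17 + 11 + 1 = 29

29


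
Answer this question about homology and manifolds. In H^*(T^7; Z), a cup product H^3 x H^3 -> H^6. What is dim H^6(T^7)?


Cup product: H^p x H^q -> H^{p+q}; here p+q = 3+3 = 6.
rank H^k(T^n) = C(n,k).
C(7,6) = 7

7


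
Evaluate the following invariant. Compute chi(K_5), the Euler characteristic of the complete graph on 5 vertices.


K_5: V = 5, E = C(5,2) = 10.
chi = V - E = 5 - 10 = -5

-5


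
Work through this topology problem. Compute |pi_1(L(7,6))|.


pi_1(L(p,q)) = Z/pZ for any q coprime to p.
|pi_1(L(7,6))| = 7

7


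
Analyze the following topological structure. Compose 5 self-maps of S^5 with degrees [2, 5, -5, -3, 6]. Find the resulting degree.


Degree is multiplicative: deg(composition) = product of degrees.
= (2) * (5) * (-5) * (-3) * (6) = 900

900


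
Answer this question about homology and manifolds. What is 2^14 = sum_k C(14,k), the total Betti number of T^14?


b_k(T^14) = C(14,k), so the sum over k is sum_k C(14,k) = 2^14.
Total = 2^14 = 16384

16384


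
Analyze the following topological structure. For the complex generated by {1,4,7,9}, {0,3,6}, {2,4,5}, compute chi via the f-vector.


Enumerate all faces; f-vector: f_0=9, f_1=12, f_2=6, f_3=1.
chi = sum (-1)^k f_k = 2

2


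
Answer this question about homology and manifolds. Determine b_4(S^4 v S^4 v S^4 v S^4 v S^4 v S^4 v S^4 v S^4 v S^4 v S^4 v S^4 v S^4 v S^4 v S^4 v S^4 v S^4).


For a wedge of spheres, H_k (k>0) is free on one generator per sphere of dimension k.
Spheres of dimension 4: count = 16.
b_4 = 16

16


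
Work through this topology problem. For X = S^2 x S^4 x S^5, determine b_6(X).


Each S^d has Poincare polynomial 1 + t^d.
The product S^2 x S^4 x S^5 has Poincare polynomial prod(1+t^d_i).
Expanding: b_0=1, b_2=1, b_4=1, b_5=1, b_6=1, b_7=1, b_9=1, b_11=1.
b_6 = 1

1


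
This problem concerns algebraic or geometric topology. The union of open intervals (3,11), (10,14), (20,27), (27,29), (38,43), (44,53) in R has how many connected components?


Sort and merge overlapping open intervals.
Merged: (3,14), (20,27), (27,29), (38,43), (44,53).
Number of components = 5

5


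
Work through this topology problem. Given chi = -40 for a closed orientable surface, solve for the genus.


chi = 2 - 2g for closed orientable surfaces.
-40 = 2 - 2g
2g = 2 - (-40) = 42
g = 21

21


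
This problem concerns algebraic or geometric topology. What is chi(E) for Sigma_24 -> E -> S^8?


chi(S^8) = 2 (n even), chi(Sigma_24) = 2 - 2*24 = -46.
chi(E) = 2 * (-46) = -92

-92


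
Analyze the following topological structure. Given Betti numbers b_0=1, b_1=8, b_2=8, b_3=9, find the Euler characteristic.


chi = sum_k (-1)^k b_k.
= (1) + (-8) + (8) + (-9)
= -8

-8


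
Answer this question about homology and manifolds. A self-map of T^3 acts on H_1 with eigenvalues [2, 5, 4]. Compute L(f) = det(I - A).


For a torus self-map: L(f) = det(I - A) where A acts on H_1.
L(f) = (1-2) * (1-5) * (1-4) = -1 * -4 * -3 = -12

-12


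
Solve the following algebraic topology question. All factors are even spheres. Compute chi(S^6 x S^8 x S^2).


chi is multiplicative: chi(X x Y) = chi(X) chi(Y).
Each even-dim sphere has chi = 2. There are 3 factors.
chi = 2^3 = 8

8


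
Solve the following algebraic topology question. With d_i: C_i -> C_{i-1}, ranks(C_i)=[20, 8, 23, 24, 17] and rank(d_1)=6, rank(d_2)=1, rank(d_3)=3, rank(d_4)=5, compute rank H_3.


rank H_k = rank(ker d_k) - rank(im d_{k+1}).
rank(ker d_3) = rank(C_3) - rank(d_3) = 24 - 3 = 21.
rank(im d_{3+1}) = 5.
rank H_3 = 21 - 5 = 16

16


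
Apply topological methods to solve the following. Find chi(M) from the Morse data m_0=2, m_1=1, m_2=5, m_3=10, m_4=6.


Morse theory: chi(M) = sum_k (-1)^k m_k where m_k = #(index-k critical points).
= (2) + (-1) + (5) + (-10) + (6) = 2

2


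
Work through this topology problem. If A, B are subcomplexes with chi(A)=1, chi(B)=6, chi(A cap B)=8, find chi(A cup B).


chi(A cup B) = chi(A) + chi(B) - chi(A cap B)
= 1 + (6) - (8)
= -1

-1


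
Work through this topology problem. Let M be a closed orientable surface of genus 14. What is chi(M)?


For a closed orientable surface of genus g: chi = 2 - 2g.
Here g = 14.
chi = 2 - 2*14 = 2 - 28 = -26

-26


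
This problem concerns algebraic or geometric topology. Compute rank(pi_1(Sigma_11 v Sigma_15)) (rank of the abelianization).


For a wedge: H_1(A v B) = H_1(A) + H_1(B).
b_1(Sigma_11) = 22, b_1(Sigma_15) = 30.
b_1 = 22 + 30 = 52

52


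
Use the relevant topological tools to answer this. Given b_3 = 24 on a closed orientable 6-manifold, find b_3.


Poincare duality for closed orientable n-manifolds: b_k = b_{n-k}.
Here n = 6, so b_3 = b_3 = 24

24


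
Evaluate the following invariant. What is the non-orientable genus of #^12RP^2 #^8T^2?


Since a >= 1, the sum is non-orientable; each T^2 can be replaced by RP^2 # RP^2 (since T^2#RP^2 = 3RP^2).
Total crosscaps k = 12 + 2*8 = 28.
Check via chi: chi = 12*1 + 8*0 - (12+8-1)*2 = -26 = 2 - k = -26. Consistent.

28


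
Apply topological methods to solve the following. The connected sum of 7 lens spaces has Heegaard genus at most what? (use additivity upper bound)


Heegaard genus satisfies g(A#B) <= g(A) + g(B).
Each lens space has g = 1.
Upper bound: 7 * 1 = 7

7


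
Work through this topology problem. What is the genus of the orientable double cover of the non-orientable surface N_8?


chi(N_8) = 2 - 8 = -6.
Double cover: chi(Sigma_g) = 2 * chi(N_8) = 2*(-6) = -12.
2 - 2g = -12, so g = (2 - (-12))/2 = 14/2 = 7

7


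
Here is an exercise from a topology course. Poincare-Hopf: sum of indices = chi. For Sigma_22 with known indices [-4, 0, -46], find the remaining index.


Poincare-Hopf: sum of indices = chi(M).
chi(Sigma_22) = 2 - 2*22 = -42.
Sum of known indices = -50.
x = chi - (sum known) = -42 - (-50) = 8

8


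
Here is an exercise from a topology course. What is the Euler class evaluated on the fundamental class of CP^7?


For any closed oriented manifold, <e(TM),[M]> = chi(M).
chi(CP^7) = 7+1 = 8

8


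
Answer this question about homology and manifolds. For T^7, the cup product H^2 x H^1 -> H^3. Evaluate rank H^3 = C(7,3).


Cup product: H^p x H^q -> H^{p+q}; here p+q = 2+1 = 3.
rank H^k(T^n) = C(n,k).
C(7,3) = 35

35


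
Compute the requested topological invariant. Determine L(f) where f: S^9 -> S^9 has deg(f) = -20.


On S^9: L(f) = tr(f_0*) + (-1)^9 tr(f_9*) = 1 + (-1)^9 * deg(f).
L(f) = 1 + (-1)^9 * -20 = 1 + 20 = 21

21


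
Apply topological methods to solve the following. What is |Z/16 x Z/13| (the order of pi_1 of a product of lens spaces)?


pi_1(X x Y) = pi_1(X) x pi_1(Y).
pi_1(L(16,1)) = Z/16, pi_1(L(13,1)) = Z/13.
|Z/16 x Z/13| = 16 * 13 = 208

208


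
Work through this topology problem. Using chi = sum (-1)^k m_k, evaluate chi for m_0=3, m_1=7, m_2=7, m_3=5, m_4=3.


Morse theory: chi(M) = sum_k (-1)^k m_k where m_k = #(index-k critical points).
= (3) + (-7) + (7) + (-5) + (3) = 1

1


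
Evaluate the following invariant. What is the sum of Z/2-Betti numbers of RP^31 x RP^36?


dim H^*(RP^n; Z/2) = n+1 (one Z/2 in each degree 0..n).
Total Betti number is multiplicative.
Total = (31+1) * (36+1) = 32 * 37 = 1184

1184


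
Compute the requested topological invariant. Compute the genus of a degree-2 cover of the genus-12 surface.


For an n-sheeted cover: chi(E) = n * chi(B).
chi(Sigma_12) = 2 - 2*12 = -22.
chi(E) = 2 * (-22) = -44.
genus(E) = (2 - chi(E))/2 = (2 - (-44))/2 = 46/2 = 23

23


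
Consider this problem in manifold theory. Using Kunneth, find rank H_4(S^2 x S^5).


Each S^d has Poincare polynomial 1 + t^d.
The product S^2 x S^5 has Poincare polynomial prod(1+t^d_i).
Expanding: b_0=1, b_2=1, b_5=1, b_7=1.
b_4 = 0

0


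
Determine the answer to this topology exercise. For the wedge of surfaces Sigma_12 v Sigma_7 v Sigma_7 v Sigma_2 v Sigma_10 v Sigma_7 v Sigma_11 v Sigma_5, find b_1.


For a wedge X v Y: reduced H_k(X v Y) = H_k(X) + H_k(Y).
Each Sigma_g contributes b_1 = 2g.
b_1 = 24 + 14 + 14 + 4 + 20 + 14 + 22 + 10 = 122

122


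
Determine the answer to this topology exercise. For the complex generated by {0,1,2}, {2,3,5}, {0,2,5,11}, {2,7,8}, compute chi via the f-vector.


Enumerate all faces; f-vector: f_0=8, f_1=13, f_2=7, f_3=1.
chi = sum (-1)^k f_k = 1

1


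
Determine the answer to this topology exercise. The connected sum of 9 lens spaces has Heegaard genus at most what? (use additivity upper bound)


Heegaard genus satisfies g(A#B) <= g(A) + g(B).
Each lens space has g = 1.
Upper bound: 9 * 1 = 9

9


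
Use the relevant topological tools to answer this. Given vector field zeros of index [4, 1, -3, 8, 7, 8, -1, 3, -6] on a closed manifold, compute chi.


Poincare-Hopf: chi(M) = sum of indices of zeros.
chi = (4) + (1) + (-3) + (8) + (7) + (8) + (-1) + (3) + (-6) = 21

21


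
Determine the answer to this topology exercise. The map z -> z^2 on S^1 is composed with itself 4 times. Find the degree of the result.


deg(f) = 2. Degree is multiplicative: deg(f^4) = (deg f)^4.
deg(f^4) = (2)^4 = 16

16


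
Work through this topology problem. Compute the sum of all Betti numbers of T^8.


b_k(T^8) = C(8,k), so the sum over k is sum_k C(8,k) = 2^8.
Total = 2^8 = 256

256


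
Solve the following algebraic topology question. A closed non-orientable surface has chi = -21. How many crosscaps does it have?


chi = 2 - k for closed non-orientable surfaces with k crosscaps.
-21 = 2 - k
k = 2 - (-21) = 23

23


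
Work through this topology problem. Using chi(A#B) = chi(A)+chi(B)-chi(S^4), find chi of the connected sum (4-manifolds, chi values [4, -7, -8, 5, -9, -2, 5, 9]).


For n-manifolds: chi(A#B) = chi(A) + chi(B) - chi(S^4).
chi(S^4) = 1 + (-1)^4 = 2.
chi(#) = (sum chi_i) - (8-1)*chi(S^4) = -3 - 7*2 = -17

-17


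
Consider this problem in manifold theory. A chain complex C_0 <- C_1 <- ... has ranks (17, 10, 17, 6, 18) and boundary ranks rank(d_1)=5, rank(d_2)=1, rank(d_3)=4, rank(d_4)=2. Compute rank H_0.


rank H_k = rank(ker d_k) - rank(im d_{k+1}).
rank(ker d_0) = rank(C_0) - rank(d_0) = 17 - 0 = 17.
rank(im d_{0+1}) = 5.
rank H_0 = 17 - 5 = 12

12


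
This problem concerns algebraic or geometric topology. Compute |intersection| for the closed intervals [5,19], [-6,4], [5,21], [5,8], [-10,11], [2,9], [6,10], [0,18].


Intersection = [max(a_i), min(b_i)] = [6, 4].
Since 6 > 4, the intersection is empty.
Length = 0

0


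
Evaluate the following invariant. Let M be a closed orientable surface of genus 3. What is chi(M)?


For a closed orientable surface of genus g: chi = 2 - 2g.
Here g = 3.
chi = 2 - 2*3 = 2 - 6 = -4

-4


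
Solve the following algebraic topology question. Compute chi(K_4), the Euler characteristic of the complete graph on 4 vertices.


K_4: V = 4, E = C(4,2) = 6.
chi = V - E = 4 - 6 = -2

-2


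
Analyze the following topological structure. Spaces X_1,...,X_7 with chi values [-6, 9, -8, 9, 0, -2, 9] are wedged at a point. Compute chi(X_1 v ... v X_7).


chi(A v B) = chi(A) + chi(B) - 1 (one point identified).
For 7 spaces: chi = (sum chi_i) - (7 - 1).
sum = 11; chi = 11 - 6 = 5

5


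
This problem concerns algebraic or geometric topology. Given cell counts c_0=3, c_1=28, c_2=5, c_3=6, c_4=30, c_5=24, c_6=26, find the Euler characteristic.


chi = sum_k (-1)^k c_k.
= (-1)^0*3 + (-1)^1*28 + (-1)^2*5 + (-1)^3*6 + (-1)^4*30 + (-1)^5*24 + (-1)^6*26
= (3) + (-28) + (5) + (-6) + (30) + (-24) + (26)
= 6

6


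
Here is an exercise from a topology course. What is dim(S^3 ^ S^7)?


S^m ^ S^n = S^{m+n}.
k = 3 + 7 = 10

10


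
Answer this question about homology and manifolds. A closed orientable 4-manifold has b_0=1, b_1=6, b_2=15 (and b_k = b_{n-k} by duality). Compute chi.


By Poincare duality b_k = b_{4-k}, so full Betti numbers: b_0=1, b_1=6, b_2=15, b_3=6, b_4=1.
chi = sum (-1)^k b_k = 5

5


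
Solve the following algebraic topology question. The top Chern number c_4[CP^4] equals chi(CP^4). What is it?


For any closed oriented manifold, <e(TM),[M]> = chi(M).
chi(CP^4) = 4+1 = 5

5


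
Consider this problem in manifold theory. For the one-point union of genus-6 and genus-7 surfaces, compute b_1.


For a wedge: H_1(A v B) = H_1(A) + H_1(B).
b_1(Sigma_6) = 12, b_1(Sigma_7) = 14.
b_1 = 12 + 14 = 26

26


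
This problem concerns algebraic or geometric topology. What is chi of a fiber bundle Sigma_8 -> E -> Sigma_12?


For a fiber bundle F -> E -> B (with CW structure): chi(E) = chi(B) * chi(F).
chi(Sigma_12) = -22, chi(Sigma_8) = -14.
chi(E) = (-22) * (-14) = 308

308


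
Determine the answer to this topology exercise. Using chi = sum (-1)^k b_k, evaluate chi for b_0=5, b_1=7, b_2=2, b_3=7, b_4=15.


chi = sum_k (-1)^k b_k.
= (5) + (-7) + (2) + (-7) + (15)
= 8

8


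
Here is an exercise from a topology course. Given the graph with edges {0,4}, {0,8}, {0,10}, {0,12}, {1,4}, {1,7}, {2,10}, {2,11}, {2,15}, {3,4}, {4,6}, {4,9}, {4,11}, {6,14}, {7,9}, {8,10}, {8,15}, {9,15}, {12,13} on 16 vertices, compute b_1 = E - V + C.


b_1 = E - V + (number of components).
E = 19, V = 16, components = 2.
b_1 = 19 - 16 + 2 = 5

5


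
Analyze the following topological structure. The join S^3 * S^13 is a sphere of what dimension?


Join of spheres: S^m * S^n = S^{m+n+1}.
dim = 3 + 13 + 1 = 17

17


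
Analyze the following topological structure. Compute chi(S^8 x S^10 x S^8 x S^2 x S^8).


chi is multiplicative: chi(X x Y) = chi(X) chi(Y).
Each even-dim sphere has chi = 2. There are 5 factors.
chi = 2^5 = 32

32


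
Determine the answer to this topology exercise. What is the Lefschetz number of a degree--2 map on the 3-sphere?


On S^3: L(f) = tr(f_0*) + (-1)^3 tr(f_3*) = 1 + (-1)^3 * deg(f).
L(f) = 1 + (-1)^3 * -2 = 1 + 2 = 3

3


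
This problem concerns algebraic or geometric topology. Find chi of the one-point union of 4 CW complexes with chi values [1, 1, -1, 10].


chi(A v B) = chi(A) + chi(B) - 1 (one point identified).
For 4 spaces: chi = (sum chi_i) - (4 - 1).
sum = 11; chi = 11 - 3 = 8

8


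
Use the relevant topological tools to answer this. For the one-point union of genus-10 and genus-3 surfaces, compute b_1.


For a wedge: H_1(A v B) = H_1(A) + H_1(B).
b_1(Sigma_10) = 20, b_1(Sigma_3) = 6.
b_1 = 20 + 6 = 26

26


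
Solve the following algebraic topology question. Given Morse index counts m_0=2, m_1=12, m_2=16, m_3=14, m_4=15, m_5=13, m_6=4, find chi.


Morse theory: chi(M) = sum_k (-1)^k m_k where m_k = #(index-k critical points).
= (2) + (-12) + (16) + (-14) + (15) + (-13) + (4) = -2

-2


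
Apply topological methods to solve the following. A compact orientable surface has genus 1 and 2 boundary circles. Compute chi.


For a compact orientable surface with genus g and b boundary components: chi = 2 - 2g - b.
chi = 2 - 2*1 - 2 = 2 - 2 - 2 = -2

-2


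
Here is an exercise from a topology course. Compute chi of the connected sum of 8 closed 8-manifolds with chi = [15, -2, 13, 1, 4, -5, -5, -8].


For n-manifolds: chi(A#B) = chi(A) + chi(B) - chi(S^8).
chi(S^8) = 1 + (-1)^8 = 2.
chi(#) = (sum chi_i) - (8-1)*chi(S^8) = 13 - 7*2 = -1

-1


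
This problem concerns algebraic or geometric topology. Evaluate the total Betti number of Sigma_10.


For Sigma_10: b_0 = 1, b_1 = 2g = 20, b_2 = 1.
Total = 1 + 20 + 1 = 22

22


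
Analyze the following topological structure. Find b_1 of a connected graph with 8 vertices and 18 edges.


For a connected graph: rank(pi_1) = b_1 = E - V + 1 = 1 - chi.
chi = V - E = 8 - 18 = -10.
rank = 1 - (-10) = 18 - 8 + 1 = 11

11


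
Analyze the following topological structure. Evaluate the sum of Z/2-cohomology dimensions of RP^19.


H^k(RP^19; Z/2) = Z/2 for each 0 <= k <= 19.
Total dimension = 19 + 1 = 20

20


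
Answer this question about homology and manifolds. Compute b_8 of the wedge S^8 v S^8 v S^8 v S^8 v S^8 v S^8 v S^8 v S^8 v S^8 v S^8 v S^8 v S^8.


For a wedge of spheres, H_k (k>0) is free on one generator per sphere of dimension k.
Spheres of dimension 8: count = 12.
b_8 = 12

12


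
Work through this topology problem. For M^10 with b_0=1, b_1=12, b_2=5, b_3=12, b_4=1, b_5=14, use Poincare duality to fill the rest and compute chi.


By Poincare duality b_k = b_{10-k}, so full Betti numbers: b_0=1, b_1=12, b_2=5, b_3=12, b_4=1, b_5=14, b_6=1, b_7=12, b_8=5, b_9=12, b_10=1.
chi = sum (-1)^k b_k = -48

-48


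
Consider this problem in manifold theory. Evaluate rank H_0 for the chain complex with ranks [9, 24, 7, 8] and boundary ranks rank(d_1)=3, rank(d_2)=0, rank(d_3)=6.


rank H_k = rank(ker d_k) - rank(im d_{k+1}).
rank(ker d_0) = rank(C_0) - rank(d_0) = 9 - 0 = 9.
rank(im d_{0+1}) = 3.
rank H_0 = 9 - 3 = 6

6


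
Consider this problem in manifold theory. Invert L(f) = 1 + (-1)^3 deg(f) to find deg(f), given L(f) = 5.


L(f) = 1 + (-1)^3 deg(f) on S^3.
5 = 1 + (-1)^3 * deg(f)
(-1)^3 * deg(f) = 4
deg(f) = -4

-4


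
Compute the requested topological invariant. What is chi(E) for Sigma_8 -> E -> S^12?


chi(S^12) = 2 (n even), chi(Sigma_8) = 2 - 2*8 = -14.
chi(E) = 2 * (-14) = -28

-28


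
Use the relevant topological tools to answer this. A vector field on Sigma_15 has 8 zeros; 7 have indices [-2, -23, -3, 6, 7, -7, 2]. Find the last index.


Poincare-Hopf: sum of indices = chi(M).
chi(Sigma_15) = 2 - 2*15 = -28.
Sum of known indices = -20.
x = chi - (sum known) = -28 - (-20) = -8

-8


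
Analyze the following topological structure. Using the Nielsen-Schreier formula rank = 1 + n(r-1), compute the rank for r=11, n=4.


Nielsen-Schreier: an index-n subgroup of F_r is free of rank 1 + n(r-1).
Equivalently: chi(cover) = n*chi(base); chi(vee_r S^1) = 1 - 11 = -10.
chi(E) = 4*(-10) = -40; rank = 1 - chi(E) = 1 - (-40) = 41.
rank = 1 + 4*(11-1) = 1 + 40 = 41

41


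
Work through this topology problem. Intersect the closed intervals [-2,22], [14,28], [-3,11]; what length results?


Intersection = [max(a_i), min(b_i)] = [14, 11].
Since 14 > 11, the intersection is empty.
Length = 0

0


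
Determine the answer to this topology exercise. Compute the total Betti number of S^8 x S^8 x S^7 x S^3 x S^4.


Total Betti number is multiplicative under products.
Each S^d (d>=1) has total Betti number 2.
There are 5 sphere factors.
Total = 2^5 = 32

32


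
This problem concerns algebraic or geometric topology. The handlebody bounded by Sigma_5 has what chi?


A genus-g handlebody deformation retracts to a wedge of g circles.
chi(vee_g S^1) = 1 - g.
chi(H_5) = 1 - 5 = -4

-4


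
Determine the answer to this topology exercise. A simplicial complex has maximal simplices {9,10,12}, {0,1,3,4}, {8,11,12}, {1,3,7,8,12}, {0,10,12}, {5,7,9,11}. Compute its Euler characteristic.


Enumerate all faces; f-vector: f_0=11, f_1=28, f_2=21, f_3=7, f_4=1.
chi = sum (-1)^k f_k = -2

-2


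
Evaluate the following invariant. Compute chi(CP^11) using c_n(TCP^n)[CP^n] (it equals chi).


For any closed oriented manifold, <e(TM),[M]> = chi(M).
chi(CP^11) = 11+1 = 12

12


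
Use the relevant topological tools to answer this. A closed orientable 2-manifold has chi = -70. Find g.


chi = 2 - 2g for closed orientable surfaces.
-70 = 2 - 2g
2g = 2 - (-70) = 72
g = 36

36


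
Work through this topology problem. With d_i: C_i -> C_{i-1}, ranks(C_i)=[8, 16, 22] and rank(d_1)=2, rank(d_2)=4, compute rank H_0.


rank H_k = rank(ker d_k) - rank(im d_{k+1}).
rank(ker d_0) = rank(C_0) - rank(d_0) = 8 - 0 = 8.
rank(im d_{0+1}) = 2.
rank H_0 = 8 - 2 = 6

6


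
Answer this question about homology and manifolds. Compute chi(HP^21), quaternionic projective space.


HP^21 has one cell in each dimension 0, 4, ..., 4*21 (21+1 cells, all even-dim).
chi = 21 + 1 = 22

22


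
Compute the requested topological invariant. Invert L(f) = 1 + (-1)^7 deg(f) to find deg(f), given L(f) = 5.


L(f) = 1 + (-1)^7 deg(f) on S^7.
5 = 1 + (-1)^7 * deg(f)
(-1)^7 * deg(f) = 4
deg(f) = -4

-4


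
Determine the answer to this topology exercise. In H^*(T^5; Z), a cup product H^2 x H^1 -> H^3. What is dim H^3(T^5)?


Cup product: H^p x H^q -> H^{p+q}; here p+q = 2+1 = 3.
rank H^k(T^n) = C(n,k).
C(5,3) = 10

10


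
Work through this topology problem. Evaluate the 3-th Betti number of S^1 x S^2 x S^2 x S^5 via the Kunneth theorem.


Each S^d has Poincare polynomial 1 + t^d.
The product S^1 x S^2 x S^2 x S^5 has Poincare polynomial prod(1+t^d_i).
Expanding: b_0=1, b_1=1, b_2=2, b_3=2, b_4=1, b_5=2, b_6=1, b_7=2, b_8=2, b_9=1, b_10=1.
b_3 = 2

2


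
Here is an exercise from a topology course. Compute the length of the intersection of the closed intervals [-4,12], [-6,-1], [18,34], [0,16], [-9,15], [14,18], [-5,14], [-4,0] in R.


Intersection = [max(a_i), min(b_i)] = [18, -1].
Since 18 > -1, the intersection is empty.
Length = 0

0


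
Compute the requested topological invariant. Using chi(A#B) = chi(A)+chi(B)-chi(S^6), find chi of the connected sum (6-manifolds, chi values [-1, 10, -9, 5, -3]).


For n-manifolds: chi(A#B) = chi(A) + chi(B) - chi(S^6).
chi(S^6) = 1 + (-1)^6 = 2.
chi(#) = (sum chi_i) - (5-1)*chi(S^6) = 2 - 4*2 = -6

-6


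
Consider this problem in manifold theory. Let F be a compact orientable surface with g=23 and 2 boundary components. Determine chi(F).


For a compact orientable surface with genus g and b boundary components: chi = 2 - 2g - b.
chi = 2 - 2*23 - 2 = 2 - 46 - 2 = -46

-46


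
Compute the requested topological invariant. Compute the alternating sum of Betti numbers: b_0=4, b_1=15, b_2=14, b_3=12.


chi = sum_k (-1)^k b_k.
= (4) + (-15) + (14) + (-12)
= -9

-9


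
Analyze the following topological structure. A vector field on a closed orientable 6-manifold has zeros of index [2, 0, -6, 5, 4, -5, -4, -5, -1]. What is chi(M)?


Poincare-Hopf: chi(M) = sum of indices of zeros.
chi = (2) + (0) + (-6) + (5) + (4) + (-5) + (-4) + (-5) + (-1) = -10

-10


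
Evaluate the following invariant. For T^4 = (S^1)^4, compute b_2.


By the Kunneth formula, b_k(T^n) = C(n,k).
b_2(T^4) = C(4,2).
C(4,2) = 4!/(2!*2!) = 6

6


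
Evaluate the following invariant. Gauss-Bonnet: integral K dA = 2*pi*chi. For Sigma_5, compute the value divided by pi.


Gauss-Bonnet: integral K dA = 2*pi*chi(M).
chi(Sigma_5) = 2 - 2*5 = -8.
(integral K dA)/pi = 2*chi = 2*(-8) = -16

-16


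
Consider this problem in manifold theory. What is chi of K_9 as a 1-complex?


K_9: V = 9, E = C(9,2) = 36.
chi = V - E = 9 - 36 = -27

-27


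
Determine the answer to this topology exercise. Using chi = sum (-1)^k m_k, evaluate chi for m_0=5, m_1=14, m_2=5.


Morse theory: chi(M) = sum_k (-1)^k m_k where m_k = #(index-k critical points).
= (5) + (-14) + (5) = -4

-4


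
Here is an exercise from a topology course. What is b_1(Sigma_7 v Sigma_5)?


For a wedge: H_1(A v B) = H_1(A) + H_1(B).
b_1(Sigma_7) = 14, b_1(Sigma_5) = 10.
b_1 = 14 + 10 = 24

24


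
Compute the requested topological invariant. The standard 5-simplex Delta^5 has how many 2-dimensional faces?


Delta^5 has 5+1 vertices. A 2-face is a choice of 2+1 vertices.
f_2 = C(5+1, 2+1) = C(6,3) = 20

20


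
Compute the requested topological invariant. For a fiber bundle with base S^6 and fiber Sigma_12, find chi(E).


chi(S^6) = 2 (n even), chi(Sigma_12) = 2 - 2*12 = -22.
chi(E) = 2 * (-22) = -44

-44


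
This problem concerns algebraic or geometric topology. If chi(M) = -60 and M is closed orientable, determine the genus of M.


chi = 2 - 2g for closed orientable surfaces.
-60 = 2 - 2g
2g = 2 - (-60) = 62
g = 31

31


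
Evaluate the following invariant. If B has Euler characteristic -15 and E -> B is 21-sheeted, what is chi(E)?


For a finite covering: chi(E) = (number of sheets) * chi(B).
chi(E) = 21 * (-15) = -315

-315


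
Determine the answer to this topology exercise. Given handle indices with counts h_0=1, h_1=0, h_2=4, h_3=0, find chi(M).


Handles of index k contribute (-1)^k to chi (same as CW cells).
chi = (1) + (0) + (4) + (0) = 5

5


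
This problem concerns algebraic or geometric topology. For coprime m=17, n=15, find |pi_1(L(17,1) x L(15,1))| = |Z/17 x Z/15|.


pi_1(X x Y) = pi_1(X) x pi_1(Y).
pi_1(L(17,1)) = Z/17, pi_1(L(15,1)) = Z/15.
|Z/17 x Z/15| = 17 * 15 = 255

255


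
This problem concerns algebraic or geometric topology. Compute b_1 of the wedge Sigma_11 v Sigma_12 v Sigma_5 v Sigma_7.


For a wedge X v Y: reduced H_k(X v Y) = H_k(X) + H_k(Y).
Each Sigma_g contributes b_1 = 2g.
b_1 = 22 + 24 + 10 + 14 = 70

70


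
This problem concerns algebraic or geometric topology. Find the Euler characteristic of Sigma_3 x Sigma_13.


chi(Sigma_3) = 2 - 2*3 = -4
chi(Sigma_13) = 2 - 2*13 = -24
chi(product) = (-4) * (-24) = 96

96


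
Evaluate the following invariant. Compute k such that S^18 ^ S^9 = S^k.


S^m ^ S^n = S^{m+n}.
k = 18 + 9 = 27

27


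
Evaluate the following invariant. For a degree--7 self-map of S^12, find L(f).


On S^12: L(f) = tr(f_0*) + (-1)^12 tr(f_12*) = 1 + (-1)^12 * deg(f).
L(f) = 1 + (-1)^12 * -7 = 1 + -7 = -6

-6


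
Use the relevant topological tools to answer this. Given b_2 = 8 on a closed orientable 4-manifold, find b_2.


Poincare duality for closed orientable n-manifolds: b_k = b_{n-k}.
Here n = 4, so b_2 = b_2 = 8

8


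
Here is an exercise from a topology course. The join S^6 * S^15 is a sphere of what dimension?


Join of spheres: S^m * S^n = S^{m+n+1}.
dim = 6 + 15 + 1 = 22

22


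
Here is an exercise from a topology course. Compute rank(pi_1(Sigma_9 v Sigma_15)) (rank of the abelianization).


For a wedge: H_1(A v B) = H_1(A) + H_1(B).
b_1(Sigma_9) = 18, b_1(Sigma_15) = 30.
b_1 = 18 + 30 = 48

48


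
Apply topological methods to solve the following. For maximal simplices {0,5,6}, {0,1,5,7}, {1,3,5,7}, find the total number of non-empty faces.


Each maximal simplex on m vertices has 2^m - 1 nonempty faces.
Take the union (dedupe shared faces).
Total distinct faces = 27

27


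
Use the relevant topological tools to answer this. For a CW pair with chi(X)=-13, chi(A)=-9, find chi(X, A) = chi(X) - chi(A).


Relative Euler characteristic: chi(X, A) = chi(X) - chi(A).
= -13 - (-9) = -4

-4


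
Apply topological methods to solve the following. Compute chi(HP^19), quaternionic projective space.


HP^19 has one cell in each dimension 0, 4, ..., 4*19 (19+1 cells, all even-dim).
chi = 19 + 1 = 20

20


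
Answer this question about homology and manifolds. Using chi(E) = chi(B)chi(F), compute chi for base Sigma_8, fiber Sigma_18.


For a fiber bundle F -> E -> B (with CW structure): chi(E) = chi(B) * chi(F).
chi(Sigma_8) = -14, chi(Sigma_18) = -34.
chi(E) = (-14) * (-34) = 476

476


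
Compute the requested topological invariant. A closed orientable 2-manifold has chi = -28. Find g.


chi = 2 - 2g for closed orientable surfaces.
-28 = 2 - 2g
2g = 2 - (-28) = 30
g = 15

15


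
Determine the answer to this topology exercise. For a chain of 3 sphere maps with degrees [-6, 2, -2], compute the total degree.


Degree is multiplicative: deg(composition) = product of degrees.
= (-6) * (2) * (-2) = 24

24


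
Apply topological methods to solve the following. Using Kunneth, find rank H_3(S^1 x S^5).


Each S^d has Poincare polynomial 1 + t^d.
The product S^1 x S^5 has Poincare polynomial prod(1+t^d_i).
Expanding: b_0=1, b_1=1, b_5=1, b_6=1.
b_3 = 0

0


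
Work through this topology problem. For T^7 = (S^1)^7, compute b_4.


By the Kunneth formula, b_k(T^n) = C(n,k).
b_4(T^7) = C(7,4).
C(7,4) = 7!/(4!*3!) = 35

35


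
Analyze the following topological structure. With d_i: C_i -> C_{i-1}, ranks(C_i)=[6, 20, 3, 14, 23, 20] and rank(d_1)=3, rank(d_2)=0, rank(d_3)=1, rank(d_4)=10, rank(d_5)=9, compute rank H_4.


rank H_k = rank(ker d_k) - rank(im d_{k+1}).
rank(ker d_4) = rank(C_4) - rank(d_4) = 23 - 10 = 13.
rank(im d_{4+1}) = 9.
rank H_4 = 13 - 9 = 4

4


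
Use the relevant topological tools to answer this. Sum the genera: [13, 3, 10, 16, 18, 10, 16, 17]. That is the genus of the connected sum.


Genus is additive under connected sum of orientable surfaces.
g = 13 + 3 + 10 + 16 + 18 + 10 + 16 + 17 = 103

103


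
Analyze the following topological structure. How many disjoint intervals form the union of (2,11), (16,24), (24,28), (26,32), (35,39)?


Sort and merge overlapping open intervals.
Merged: (2,11), (16,24), (24,32), (35,39).
Number of components = 4

4


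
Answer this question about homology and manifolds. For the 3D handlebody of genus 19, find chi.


A genus-g handlebody deformation retracts to a wedge of g circles.
chi(vee_g S^1) = 1 - g.
chi(H_19) = 1 - 19 = -18

-18


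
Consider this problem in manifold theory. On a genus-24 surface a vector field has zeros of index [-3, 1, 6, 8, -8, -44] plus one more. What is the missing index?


Poincare-Hopf: sum of indices = chi(M).
chi(Sigma_24) = 2 - 2*24 = -46.
Sum of known indices = -40.
x = chi - (sum known) = -46 - (-40) = -6

-6


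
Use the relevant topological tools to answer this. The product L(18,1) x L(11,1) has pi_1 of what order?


pi_1(X x Y) = pi_1(X) x pi_1(Y).
pi_1(L(18,1)) = Z/18, pi_1(L(11,1)) = Z/11.
|Z/18 x Z/11| = 18 * 11 = 198

198


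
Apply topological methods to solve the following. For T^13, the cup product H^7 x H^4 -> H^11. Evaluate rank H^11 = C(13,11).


Cup product: H^p x H^q -> H^{p+q}; here p+q = 7+4 = 11.
rank H^k(T^n) = C(n,k).
C(13,11) = 78

78


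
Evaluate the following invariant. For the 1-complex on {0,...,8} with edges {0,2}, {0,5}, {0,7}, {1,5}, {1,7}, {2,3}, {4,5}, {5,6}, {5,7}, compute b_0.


Run DFS/union-find over 9 vertices.
V = 9, E = 9.
Number of components = 2

2


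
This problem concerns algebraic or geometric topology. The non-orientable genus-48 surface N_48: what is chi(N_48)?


For a non-orientable closed surface with k crosscaps: chi = 2 - k.
Here k = 48.
chi = 2 - 48 = -46

-46


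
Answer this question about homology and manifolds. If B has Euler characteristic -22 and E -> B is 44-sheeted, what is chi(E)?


For a finite covering: chi(E) = (number of sheets) * chi(B).
chi(E) = 44 * (-22) = -968

-968


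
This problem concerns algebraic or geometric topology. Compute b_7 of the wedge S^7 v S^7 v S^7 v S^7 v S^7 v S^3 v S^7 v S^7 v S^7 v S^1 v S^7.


For a wedge of spheres, H_k (k>0) is free on one generator per sphere of dimension k.
Spheres of dimension 7: count = 9.
b_7 = 9

9


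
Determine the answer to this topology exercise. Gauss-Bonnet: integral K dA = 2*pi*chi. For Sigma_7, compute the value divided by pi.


Gauss-Bonnet: integral K dA = 2*pi*chi(M).
chi(Sigma_7) = 2 - 2*7 = -12.
(integral K dA)/pi = 2*chi = 2*(-12) = -24

-24


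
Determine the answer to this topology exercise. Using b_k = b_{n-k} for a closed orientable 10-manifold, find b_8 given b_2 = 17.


Poincare duality for closed orientable n-manifolds: b_k = b_{n-k}.
Here n = 10, so b_8 = b_2 = 17

17


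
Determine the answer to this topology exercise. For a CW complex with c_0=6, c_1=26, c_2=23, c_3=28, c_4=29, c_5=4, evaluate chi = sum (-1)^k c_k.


chi = sum_k (-1)^k c_k.
= (-1)^0*6 + (-1)^1*26 + (-1)^2*23 + (-1)^3*28 + (-1)^4*29 + (-1)^5*4
= (6) + (-26) + (23) + (-28) + (29) + (-4)
= 0

0


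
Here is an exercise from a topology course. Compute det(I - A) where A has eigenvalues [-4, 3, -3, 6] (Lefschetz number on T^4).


For a torus self-map: L(f) = det(I - A) where A acts on H_1.
L(f) = (1--4) * (1-3) * (1--3) * (1-6) = 5 * -2 * 4 * -5 = 200

200


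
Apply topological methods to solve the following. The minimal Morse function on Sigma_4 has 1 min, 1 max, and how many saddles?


A perfect Morse function has m_k = b_k.
For Sigma_4: b_0=1, b_1=2g=8, b_2=1.
Saddles m_1 = 2g = 8

8


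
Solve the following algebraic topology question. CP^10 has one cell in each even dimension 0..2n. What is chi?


CP^10 has one cell in each even dimension 0, 2, ..., 2*10 (10+1 cells total).
All cells are even-dimensional, so chi = number of cells.
chi = 10 + 1 = 11

11


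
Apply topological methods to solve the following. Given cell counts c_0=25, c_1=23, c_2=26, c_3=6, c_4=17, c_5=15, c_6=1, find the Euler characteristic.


chi = sum_k (-1)^k c_k.
= (-1)^0*25 + (-1)^1*23 + (-1)^2*26 + (-1)^3*6 + (-1)^4*17 + (-1)^5*15 + (-1)^6*1
= (25) + (-23) + (26) + (-6) + (17) + (-15) + (1)
= 25

25


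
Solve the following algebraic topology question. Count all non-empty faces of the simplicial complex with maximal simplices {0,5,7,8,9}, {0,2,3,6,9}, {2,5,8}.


Each maximal simplex on m vertices has 2^m - 1 nonempty faces.
Take the union (dedupe shared faces).
Total distinct faces = 62

62


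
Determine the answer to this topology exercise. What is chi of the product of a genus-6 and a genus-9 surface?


chi(Sigma_6) = 2 - 2*6 = -10
chi(Sigma_9) = 2 - 2*9 = -16
chi(product) = (-10) * (-16) = 160

160


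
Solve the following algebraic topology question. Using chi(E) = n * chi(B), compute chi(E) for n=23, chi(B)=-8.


For a finite covering: chi(E) = (number of sheets) * chi(B).
chi(E) = 23 * (-8) = -184

-184


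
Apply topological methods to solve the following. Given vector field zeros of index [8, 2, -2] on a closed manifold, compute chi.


Poincare-Hopf: chi(M) = sum of indices of zeros.
chi = (8) + (2) + (-2) = 8

8


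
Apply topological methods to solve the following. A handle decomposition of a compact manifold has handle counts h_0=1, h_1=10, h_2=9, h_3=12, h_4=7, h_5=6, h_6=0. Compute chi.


Handles of index k contribute (-1)^k to chi (same as CW cells).
chi = (1) + (-10) + (9) + (-12) + (7) + (-6) + (0) = -11

-11


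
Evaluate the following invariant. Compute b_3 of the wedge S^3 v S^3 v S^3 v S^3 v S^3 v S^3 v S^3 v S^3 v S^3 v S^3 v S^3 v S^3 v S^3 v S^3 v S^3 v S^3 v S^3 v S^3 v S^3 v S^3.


For a wedge of spheres, H_k (k>0) is free on one generator per sphere of dimension k.
Spheres of dimension 3: count = 20.
b_3 = 20

20
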